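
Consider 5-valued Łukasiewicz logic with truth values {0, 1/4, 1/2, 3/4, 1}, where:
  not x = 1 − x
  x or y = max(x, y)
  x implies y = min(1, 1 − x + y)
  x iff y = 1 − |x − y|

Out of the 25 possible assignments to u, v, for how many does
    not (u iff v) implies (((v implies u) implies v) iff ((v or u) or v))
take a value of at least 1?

value 1: 22 assignments (counts)
value 1/2: 2 assignments
value 0: 1 assignment
So 22 of the 25 assignments meet the threshold.

22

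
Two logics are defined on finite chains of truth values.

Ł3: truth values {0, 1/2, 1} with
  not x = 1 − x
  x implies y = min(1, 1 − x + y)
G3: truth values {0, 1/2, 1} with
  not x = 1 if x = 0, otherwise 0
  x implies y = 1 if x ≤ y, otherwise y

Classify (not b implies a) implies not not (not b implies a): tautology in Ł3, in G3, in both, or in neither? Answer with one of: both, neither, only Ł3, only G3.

both

In Ł3: every assignment gives 1 — tautology.
In G3: every assignment gives 1 — tautology.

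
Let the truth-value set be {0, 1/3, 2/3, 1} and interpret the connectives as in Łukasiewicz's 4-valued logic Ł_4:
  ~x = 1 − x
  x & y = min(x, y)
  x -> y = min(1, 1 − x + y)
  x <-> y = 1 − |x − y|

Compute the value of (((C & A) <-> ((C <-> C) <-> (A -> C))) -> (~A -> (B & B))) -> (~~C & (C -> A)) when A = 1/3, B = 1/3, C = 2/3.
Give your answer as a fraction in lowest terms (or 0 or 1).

C & A = 2/3 & 1/3 = 1/3
C <-> C = 2/3 <-> 2/3 = 1
A -> C = 1/3 -> 2/3 = 1
(C <-> C) <-> (A -> C) = 1 <-> 1 = 1
(C & A) <-> ((C <-> C) <-> (A -> C)) = 1/3 <-> 1 = 1/3
~A = ~1/3 = 2/3
B & B = 1/3 & 1/3 = 1/3
~A -> (B & B) = 2/3 -> 1/3 = 2/3
((C & A) <-> ((C <-> C) <-> (A -> C))) -> (~A -> (B & B)) = 1/3 -> 2/3 = 1
~C = ~2/3 = 1/3
~~C = ~1/3 = 2/3
C -> A = 2/3 -> 1/3 = 2/3
~~C & (C -> A) = 2/3 & 2/3 = 2/3
(((C & A) <-> ((C <-> C) <-> (A -> C))) -> (~A -> (B & B))) -> (~~C & (C -> A)) = 1 -> 2/3 = 2/3

2/3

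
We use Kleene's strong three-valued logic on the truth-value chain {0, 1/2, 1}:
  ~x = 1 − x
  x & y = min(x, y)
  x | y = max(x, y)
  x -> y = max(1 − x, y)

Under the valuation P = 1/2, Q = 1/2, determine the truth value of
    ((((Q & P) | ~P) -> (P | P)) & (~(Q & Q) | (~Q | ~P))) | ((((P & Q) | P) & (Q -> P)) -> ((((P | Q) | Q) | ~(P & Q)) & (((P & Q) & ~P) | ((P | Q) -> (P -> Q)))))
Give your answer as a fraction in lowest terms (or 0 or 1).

Q & P = 1/2 & 1/2 = 1/2
~P = ~1/2 = 1/2
(Q & P) | ~P = 1/2 | 1/2 = 1/2
P | P = 1/2 | 1/2 = 1/2
((Q & P) | ~P) -> (P | P) = 1/2 -> 1/2 = 1/2
Q & Q = 1/2 & 1/2 = 1/2
~(Q & Q) = ~1/2 = 1/2
~Q = ~1/2 = 1/2
~P = ~1/2 = 1/2
~Q | ~P = 1/2 | 1/2 = 1/2
~(Q & Q) | (~Q | ~P) = 1/2 | 1/2 = 1/2
(((Q & P) | ~P) -> (P | P)) & (~(Q & Q) | (~Q | ~P)) = 1/2 & 1/2 = 1/2
P & Q = 1/2 & 1/2 = 1/2
(P & Q) | P = 1/2 | 1/2 = 1/2
Q -> P = 1/2 -> 1/2 = 1/2
((P & Q) | P) & (Q -> P) = 1/2 & 1/2 = 1/2
P | Q = 1/2 | 1/2 = 1/2
(P | Q) | Q = 1/2 | 1/2 = 1/2
P & Q = 1/2 & 1/2 = 1/2
~(P & Q) = ~1/2 = 1/2
((P | Q) | Q) | ~(P & Q) = 1/2 | 1/2 = 1/2
P & Q = 1/2 & 1/2 = 1/2
~P = ~1/2 = 1/2
(P & Q) & ~P = 1/2 & 1/2 = 1/2
P | Q = 1/2 | 1/2 = 1/2
P -> Q = 1/2 -> 1/2 = 1/2
(P | Q) -> (P -> Q) = 1/2 -> 1/2 = 1/2
((P & Q) & ~P) | ((P | Q) -> (P -> Q)) = 1/2 | 1/2 = 1/2
(((P | Q) | Q) | ~(P & Q)) & (((P & Q) & ~P) | ((P | Q) -> (P -> Q))) = 1/2 & 1/2 = 1/2
(((P & Q) | P) & (Q -> P)) -> ((((P | Q) | Q) | ~(P & Q)) & (((P & Q) & ~P) | ((P | Q) -> (P -> Q)))) = 1/2 -> 1/2 = 1/2
((((Q & P) | ~P) -> (P | P)) & (~(Q & Q) | (~Q | ~P))) | ((((P & Q) | P) & (Q -> P)) -> ((((P | Q) | Q) | ~(P & Q)) & (((P & Q) & ~P) | ((P | Q) -> (P -> Q))))) = 1/2 | 1/2 = 1/2

1/2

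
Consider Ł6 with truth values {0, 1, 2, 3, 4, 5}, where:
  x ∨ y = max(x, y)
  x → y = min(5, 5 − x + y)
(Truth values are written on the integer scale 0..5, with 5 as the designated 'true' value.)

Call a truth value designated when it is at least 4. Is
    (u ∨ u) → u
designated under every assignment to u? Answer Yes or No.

Yes

u = 0 ↦ 5
u = 1 ↦ 5
u = 2 ↦ 5
u = 3 ↦ 5
u = 4 ↦ 5
u = 5 ↦ 5
Every assignment gives a value ≥ 4.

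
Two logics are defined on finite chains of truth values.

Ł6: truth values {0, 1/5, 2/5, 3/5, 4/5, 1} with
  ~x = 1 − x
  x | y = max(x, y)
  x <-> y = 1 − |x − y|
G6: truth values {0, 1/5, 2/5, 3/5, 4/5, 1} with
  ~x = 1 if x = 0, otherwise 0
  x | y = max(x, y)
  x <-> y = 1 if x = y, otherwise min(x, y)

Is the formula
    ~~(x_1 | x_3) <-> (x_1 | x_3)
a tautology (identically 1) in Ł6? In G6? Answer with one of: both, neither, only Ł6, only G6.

only Ł6

In Ł6: every assignment gives 1 — tautology.
In G6: at x_1 = 0, x_3 = 1/5 the value is 1/5 — not a tautology.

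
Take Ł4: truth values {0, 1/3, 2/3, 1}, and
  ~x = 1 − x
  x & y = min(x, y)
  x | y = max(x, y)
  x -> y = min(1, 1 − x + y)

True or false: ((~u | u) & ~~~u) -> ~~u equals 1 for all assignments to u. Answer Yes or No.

Counterexample: take u = 0.
~u = ~0 = 1
~u | u = 1 | 0 = 1
~u = ~0 = 1
~~u = ~1 = 0
~~~u = ~0 = 1
(~u | u) & ~~~u = 1 & 1 = 1
~u = ~0 = 1
~~u = ~1 = 0
((~u | u) & ~~~u) -> ~~u = 1 -> 0 = 0
This gives 0 ≠ 1.

No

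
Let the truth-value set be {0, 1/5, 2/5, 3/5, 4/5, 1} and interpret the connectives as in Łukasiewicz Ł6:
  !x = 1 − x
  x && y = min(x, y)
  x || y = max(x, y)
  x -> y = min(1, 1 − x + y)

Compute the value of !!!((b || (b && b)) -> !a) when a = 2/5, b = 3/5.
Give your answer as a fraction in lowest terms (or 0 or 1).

b && b = 3/5 && 3/5 = 3/5
b || (b && b) = 3/5 || 3/5 = 3/5
!a = !2/5 = 3/5
(b || (b && b)) -> !a = 3/5 -> 3/5 = 1
!((b || (b && b)) -> !a) = !1 = 0
!!((b || (b && b)) -> !a) = !0 = 1
!!!((b || (b && b)) -> !a) = !1 = 0

0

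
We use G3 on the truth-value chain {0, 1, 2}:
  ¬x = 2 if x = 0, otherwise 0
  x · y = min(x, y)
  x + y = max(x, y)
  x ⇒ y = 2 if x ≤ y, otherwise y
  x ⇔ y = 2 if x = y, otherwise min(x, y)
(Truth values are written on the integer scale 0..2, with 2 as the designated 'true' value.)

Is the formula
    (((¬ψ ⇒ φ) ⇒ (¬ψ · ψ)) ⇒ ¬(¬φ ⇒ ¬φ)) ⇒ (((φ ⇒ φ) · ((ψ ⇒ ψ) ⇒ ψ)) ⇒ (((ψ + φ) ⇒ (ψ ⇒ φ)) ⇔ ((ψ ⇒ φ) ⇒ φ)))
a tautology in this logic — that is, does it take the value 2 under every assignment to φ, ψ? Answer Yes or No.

Counterexample: take φ = 0, ψ = 1.
¬ψ = ¬1 = 0
¬ψ ⇒ φ = 0 ⇒ 0 = 2
¬ψ = ¬1 = 0
¬ψ · ψ = 0 · 1 = 0
(¬ψ ⇒ φ) ⇒ (¬ψ · ψ) = 2 ⇒ 0 = 0
¬φ = ¬0 = 2
¬φ = ¬0 = 2
¬φ ⇒ ¬φ = 2 ⇒ 2 = 2
¬(¬φ ⇒ ¬φ) = ¬2 = 0
((¬ψ ⇒ φ) ⇒ (¬ψ · ψ)) ⇒ ¬(¬φ ⇒ ¬φ) = 0 ⇒ 0 = 2
φ ⇒ φ = 0 ⇒ 0 = 2
ψ ⇒ ψ = 1 ⇒ 1 = 2
(ψ ⇒ ψ) ⇒ ψ = 2 ⇒ 1 = 1
(φ ⇒ φ) · ((ψ ⇒ ψ) ⇒ ψ) = 2 · 1 = 1
ψ + φ = 1 + 0 = 1
ψ ⇒ φ = 1 ⇒ 0 = 0
(ψ + φ) ⇒ (ψ ⇒ φ) = 1 ⇒ 0 = 0
ψ ⇒ φ = 1 ⇒ 0 = 0
(ψ ⇒ φ) ⇒ φ = 0 ⇒ 0 = 2
((ψ + φ) ⇒ (ψ ⇒ φ)) ⇔ ((ψ ⇒ φ) ⇒ φ) = 0 ⇔ 2 = 0
((φ ⇒ φ) · ((ψ ⇒ ψ) ⇒ ψ)) ⇒ (((ψ + φ) ⇒ (ψ ⇒ φ)) ⇔ ((ψ ⇒ φ) ⇒ φ)) = 1 ⇒ 0 = 0
(((¬ψ ⇒ φ) ⇒ (¬ψ · ψ)) ⇒ ¬(¬φ ⇒ ¬φ)) ⇒ (((φ ⇒ φ) · ((ψ ⇒ ψ) ⇒ ψ)) ⇒ (((ψ + φ) ⇒ (ψ ⇒ φ)) ⇔ ((ψ ⇒ φ) ⇒ φ))) = 2 ⇒ 0 = 0
This gives 0 ≠ 2.

No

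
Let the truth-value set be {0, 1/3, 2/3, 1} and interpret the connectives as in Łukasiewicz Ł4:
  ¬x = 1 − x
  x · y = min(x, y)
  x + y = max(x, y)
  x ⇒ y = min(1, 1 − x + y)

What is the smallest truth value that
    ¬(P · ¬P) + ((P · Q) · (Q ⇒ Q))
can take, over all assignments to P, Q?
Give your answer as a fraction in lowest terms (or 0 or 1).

Take P = 1/3, Q = 0:
¬P = ¬1/3 = 2/3
P · ¬P = 1/3 · 2/3 = 1/3
¬(P · ¬P) = ¬1/3 = 2/3
P · Q = 1/3 · 0 = 0
Q ⇒ Q = 0 ⇒ 0 = 1
(P · Q) · (Q ⇒ Q) = 0 · 1 = 0
¬(P · ¬P) + ((P · Q) · (Q ⇒ Q)) = 2/3 + 0 = 2/3
No assignment yields a value below 2/3, so this is the minimum.

2/3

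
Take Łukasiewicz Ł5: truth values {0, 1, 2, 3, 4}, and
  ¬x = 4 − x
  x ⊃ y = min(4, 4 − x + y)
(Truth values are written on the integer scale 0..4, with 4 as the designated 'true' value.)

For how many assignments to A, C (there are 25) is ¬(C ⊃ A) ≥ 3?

3

value 4: 1 assignment (counts)
value 3: 2 assignments (counts)
value 2: 3 assignments
value 1: 4 assignments
value 0: 15 assignments
So 3 of the 25 assignments meet the threshold.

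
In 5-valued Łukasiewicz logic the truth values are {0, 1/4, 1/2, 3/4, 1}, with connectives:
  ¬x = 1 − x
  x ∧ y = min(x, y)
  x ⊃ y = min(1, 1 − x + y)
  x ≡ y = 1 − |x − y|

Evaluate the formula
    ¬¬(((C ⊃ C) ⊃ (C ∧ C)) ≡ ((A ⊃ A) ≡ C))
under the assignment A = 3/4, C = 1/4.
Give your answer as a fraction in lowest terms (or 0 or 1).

1

C ⊃ C = 1/4 ⊃ 1/4 = 1
C ∧ C = 1/4 ∧ 1/4 = 1/4
(C ⊃ C) ⊃ (C ∧ C) = 1 ⊃ 1/4 = 1/4
A ⊃ A = 3/4 ⊃ 3/4 = 1
(A ⊃ A) ≡ C = 1 ≡ 1/4 = 1/4
((C ⊃ C) ⊃ (C ∧ C)) ≡ ((A ⊃ A) ≡ C) = 1/4 ≡ 1/4 = 1
¬(((C ⊃ C) ⊃ (C ∧ C)) ≡ ((A ⊃ A) ≡ C)) = ¬1 = 0
¬¬(((C ⊃ C) ⊃ (C ∧ C)) ≡ ((A ⊃ A) ≡ C)) = ¬0 = 1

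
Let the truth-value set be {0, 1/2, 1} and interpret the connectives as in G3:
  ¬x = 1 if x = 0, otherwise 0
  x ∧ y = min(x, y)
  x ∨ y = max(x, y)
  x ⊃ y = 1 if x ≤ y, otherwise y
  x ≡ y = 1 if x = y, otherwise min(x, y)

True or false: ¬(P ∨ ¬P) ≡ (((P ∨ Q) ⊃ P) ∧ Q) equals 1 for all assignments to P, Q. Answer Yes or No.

Counterexample: take P = 1/2, Q = 1/2.
¬P = ¬1/2 = 0
P ∨ ¬P = 1/2 ∨ 0 = 1/2
¬(P ∨ ¬P) = ¬1/2 = 0
P ∨ Q = 1/2 ∨ 1/2 = 1/2
(P ∨ Q) ⊃ P = 1/2 ⊃ 1/2 = 1
((P ∨ Q) ⊃ P) ∧ Q = 1 ∧ 1/2 = 1/2
¬(P ∨ ¬P) ≡ (((P ∨ Q) ⊃ P) ∧ Q) = 0 ≡ 1/2 = 0
This gives 0 ≠ 1.

No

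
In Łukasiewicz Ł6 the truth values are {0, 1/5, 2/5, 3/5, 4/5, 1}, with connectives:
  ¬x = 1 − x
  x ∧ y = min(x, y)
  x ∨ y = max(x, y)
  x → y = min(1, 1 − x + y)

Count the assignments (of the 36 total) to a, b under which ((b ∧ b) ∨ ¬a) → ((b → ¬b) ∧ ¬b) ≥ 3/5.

value 1: 15 assignments (counts)
value 4/5: 6 assignments (counts)
value 3/5: 2 assignments (counts)
value 2/5: 6 assignments
value 1/5: 1 assignment
value 0: 6 assignments
So 23 of the 36 assignments meet the threshold.

23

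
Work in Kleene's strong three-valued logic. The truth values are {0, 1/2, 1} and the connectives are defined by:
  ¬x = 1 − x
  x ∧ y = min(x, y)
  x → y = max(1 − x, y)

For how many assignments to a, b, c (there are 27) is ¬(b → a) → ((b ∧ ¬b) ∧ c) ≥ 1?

value 1: 15 assignments (counts)
value 1/2: 9 assignments
value 0: 3 assignments
So 15 of the 27 assignments meet the threshold.

15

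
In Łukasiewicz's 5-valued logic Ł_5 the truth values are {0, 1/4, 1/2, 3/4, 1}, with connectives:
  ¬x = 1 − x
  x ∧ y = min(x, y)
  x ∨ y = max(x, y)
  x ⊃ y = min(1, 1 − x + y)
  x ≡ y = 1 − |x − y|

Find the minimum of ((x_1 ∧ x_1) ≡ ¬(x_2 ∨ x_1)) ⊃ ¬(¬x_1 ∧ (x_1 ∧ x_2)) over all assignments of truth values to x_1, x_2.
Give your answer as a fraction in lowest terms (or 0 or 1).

1/2

Take x_1 = 1/2, x_2 = 1/2:
x_1 ∧ x_1 = 1/2 ∧ 1/2 = 1/2
x_2 ∨ x_1 = 1/2 ∨ 1/2 = 1/2
¬(x_2 ∨ x_1) = ¬1/2 = 1/2
(x_1 ∧ x_1) ≡ ¬(x_2 ∨ x_1) = 1/2 ≡ 1/2 = 1
¬x_1 = ¬1/2 = 1/2
x_1 ∧ x_2 = 1/2 ∧ 1/2 = 1/2
¬x_1 ∧ (x_1 ∧ x_2) = 1/2 ∧ 1/2 = 1/2
¬(¬x_1 ∧ (x_1 ∧ x_2)) = ¬1/2 = 1/2
((x_1 ∧ x_1) ≡ ¬(x_2 ∨ x_1)) ⊃ ¬(¬x_1 ∧ (x_1 ∧ x_2)) = 1 ⊃ 1/2 = 1/2
No assignment yields a value below 1/2, so this is the minimum.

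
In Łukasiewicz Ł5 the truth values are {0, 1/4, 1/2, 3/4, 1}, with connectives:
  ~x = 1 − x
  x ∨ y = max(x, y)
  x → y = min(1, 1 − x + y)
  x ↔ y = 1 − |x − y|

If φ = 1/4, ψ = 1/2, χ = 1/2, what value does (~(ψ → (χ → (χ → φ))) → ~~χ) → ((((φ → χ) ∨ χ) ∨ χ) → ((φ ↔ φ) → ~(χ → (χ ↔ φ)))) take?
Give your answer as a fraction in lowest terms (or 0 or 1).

χ → φ = 1/2 → 1/4 = 3/4
χ → (χ → φ) = 1/2 → 3/4 = 1
ψ → (χ → (χ → φ)) = 1/2 → 1 = 1
~(ψ → (χ → (χ → φ))) = ~1 = 0
~χ = ~1/2 = 1/2
~~χ = ~1/2 = 1/2
~(ψ → (χ → (χ → φ))) → ~~χ = 0 → 1/2 = 1
φ → χ = 1/4 → 1/2 = 1
(φ → χ) ∨ χ = 1 ∨ 1/2 = 1
((φ → χ) ∨ χ) ∨ χ = 1 ∨ 1/2 = 1
φ ↔ φ = 1/4 ↔ 1/4 = 1
χ ↔ φ = 1/2 ↔ 1/4 = 3/4
χ → (χ ↔ φ) = 1/2 → 3/4 = 1
~(χ → (χ ↔ φ)) = ~1 = 0
(φ ↔ φ) → ~(χ → (χ ↔ φ)) = 1 → 0 = 0
(((φ → χ) ∨ χ) ∨ χ) → ((φ ↔ φ) → ~(χ → (χ ↔ φ))) = 1 → 0 = 0
(~(ψ → (χ → (χ → φ))) → ~~χ) → ((((φ → χ) ∨ χ) ∨ χ) → ((φ ↔ φ) → ~(χ → (χ ↔ φ)))) = 1 → 0 = 0

0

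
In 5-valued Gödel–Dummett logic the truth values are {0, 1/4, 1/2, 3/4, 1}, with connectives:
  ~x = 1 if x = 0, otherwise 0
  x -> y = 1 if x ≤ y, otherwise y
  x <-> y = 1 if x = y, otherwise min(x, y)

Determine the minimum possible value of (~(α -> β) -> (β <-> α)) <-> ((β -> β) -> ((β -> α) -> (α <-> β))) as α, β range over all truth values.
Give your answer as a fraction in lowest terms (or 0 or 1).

1/4

Take α = 1/2, β = 1/4:
α -> β = 1/2 -> 1/4 = 1/4
~(α -> β) = ~1/4 = 0
β <-> α = 1/4 <-> 1/2 = 1/4
~(α -> β) -> (β <-> α) = 0 -> 1/4 = 1
β -> β = 1/4 -> 1/4 = 1
β -> α = 1/4 -> 1/2 = 1
α <-> β = 1/2 <-> 1/4 = 1/4
(β -> α) -> (α <-> β) = 1 -> 1/4 = 1/4
(β -> β) -> ((β -> α) -> (α <-> β)) = 1 -> 1/4 = 1/4
(~(α -> β) -> (β <-> α)) <-> ((β -> β) -> ((β -> α) -> (α <-> β))) = 1 <-> 1/4 = 1/4
No assignment yields a value below 1/4, so this is the minimum.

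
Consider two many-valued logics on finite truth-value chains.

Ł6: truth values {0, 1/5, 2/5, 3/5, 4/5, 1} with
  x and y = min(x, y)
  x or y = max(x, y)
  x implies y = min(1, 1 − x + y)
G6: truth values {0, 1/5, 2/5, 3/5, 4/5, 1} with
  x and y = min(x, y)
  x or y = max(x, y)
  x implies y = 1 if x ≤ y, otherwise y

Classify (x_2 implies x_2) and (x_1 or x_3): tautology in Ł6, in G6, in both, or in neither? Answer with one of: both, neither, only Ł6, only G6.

neither

In Ł6: at x_1 = 0, x_2 = 0, x_3 = 0 the value is 0 — not a tautology.
In G6: at x_1 = 0, x_2 = 0, x_3 = 0 the value is 0 — not a tautology.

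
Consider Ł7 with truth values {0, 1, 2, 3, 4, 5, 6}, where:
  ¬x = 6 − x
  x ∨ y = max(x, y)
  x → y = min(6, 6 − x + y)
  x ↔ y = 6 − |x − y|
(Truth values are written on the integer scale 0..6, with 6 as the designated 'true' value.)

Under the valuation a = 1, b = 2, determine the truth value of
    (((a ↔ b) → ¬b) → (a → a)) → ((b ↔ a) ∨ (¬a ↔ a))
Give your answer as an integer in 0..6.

5

a ↔ b = 1 ↔ 2 = 5
¬b = ¬2 = 4
(a ↔ b) → ¬b = 5 → 4 = 5
a → a = 1 → 1 = 6
((a ↔ b) → ¬b) → (a → a) = 5 → 6 = 6
b ↔ a = 2 ↔ 1 = 5
¬a = ¬1 = 5
¬a ↔ a = 5 ↔ 1 = 2
(b ↔ a) ∨ (¬a ↔ a) = 5 ∨ 2 = 5
(((a ↔ b) → ¬b) → (a → a)) → ((b ↔ a) ∨ (¬a ↔ a)) = 6 → 5 = 5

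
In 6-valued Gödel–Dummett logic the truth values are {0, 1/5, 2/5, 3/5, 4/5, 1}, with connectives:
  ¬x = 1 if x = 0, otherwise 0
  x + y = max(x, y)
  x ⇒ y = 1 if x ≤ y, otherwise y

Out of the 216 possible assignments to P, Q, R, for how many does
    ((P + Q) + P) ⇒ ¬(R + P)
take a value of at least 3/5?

11

value 1: 11 assignments (counts)
value 0: 205 assignments
So 11 of the 216 assignments meet the threshold.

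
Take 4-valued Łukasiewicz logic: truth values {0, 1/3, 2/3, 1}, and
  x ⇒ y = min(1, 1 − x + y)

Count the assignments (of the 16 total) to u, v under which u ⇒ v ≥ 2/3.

u = 0, v = 0 ↦ 1  ≥
u = 0, v = 1/3 ↦ 1  ≥
u = 0, v = 2/3 ↦ 1  ≥
u = 0, v = 1 ↦ 1  ≥
u = 1/3, v = 0 ↦ 2/3  ≥
u = 1/3, v = 1/3 ↦ 1  ≥
u = 1/3, v = 2/3 ↦ 1  ≥
u = 1/3, v = 1 ↦ 1  ≥
u = 2/3, v = 0 ↦ 1/3  <
u = 2/3, v = 1/3 ↦ 2/3  ≥
u = 2/3, v = 2/3 ↦ 1  ≥
u = 2/3, v = 1 ↦ 1  ≥
u = 1, v = 0 ↦ 0  <
u = 1, v = 1/3 ↦ 1/3  <
u = 1, v = 2/3 ↦ 2/3  ≥
u = 1, v = 1 ↦ 1  ≥
So 13 of the 16 assignments meet the threshold.

13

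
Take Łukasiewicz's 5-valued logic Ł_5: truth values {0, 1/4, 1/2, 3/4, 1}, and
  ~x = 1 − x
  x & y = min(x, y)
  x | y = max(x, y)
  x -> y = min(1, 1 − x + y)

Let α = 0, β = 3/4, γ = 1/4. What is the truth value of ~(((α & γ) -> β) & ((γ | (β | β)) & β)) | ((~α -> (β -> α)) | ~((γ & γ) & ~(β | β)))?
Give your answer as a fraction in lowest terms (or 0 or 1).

3/4

α & γ = 0 & 1/4 = 0
(α & γ) -> β = 0 -> 3/4 = 1
β | β = 3/4 | 3/4 = 3/4
γ | (β | β) = 1/4 | 3/4 = 3/4
(γ | (β | β)) & β = 3/4 & 3/4 = 3/4
((α & γ) -> β) & ((γ | (β | β)) & β) = 1 & 3/4 = 3/4
~(((α & γ) -> β) & ((γ | (β | β)) & β)) = ~3/4 = 1/4
~α = ~0 = 1
β -> α = 3/4 -> 0 = 1/4
~α -> (β -> α) = 1 -> 1/4 = 1/4
γ & γ = 1/4 & 1/4 = 1/4
β | β = 3/4 | 3/4 = 3/4
~(β | β) = ~3/4 = 1/4
(γ & γ) & ~(β | β) = 1/4 & 1/4 = 1/4
~((γ & γ) & ~(β | β)) = ~1/4 = 3/4
(~α -> (β -> α)) | ~((γ & γ) & ~(β | β)) = 1/4 | 3/4 = 3/4
~(((α & γ) -> β) & ((γ | (β | β)) & β)) | ((~α -> (β -> α)) | ~((γ & γ) & ~(β | β))) = 1/4 | 3/4 = 3/4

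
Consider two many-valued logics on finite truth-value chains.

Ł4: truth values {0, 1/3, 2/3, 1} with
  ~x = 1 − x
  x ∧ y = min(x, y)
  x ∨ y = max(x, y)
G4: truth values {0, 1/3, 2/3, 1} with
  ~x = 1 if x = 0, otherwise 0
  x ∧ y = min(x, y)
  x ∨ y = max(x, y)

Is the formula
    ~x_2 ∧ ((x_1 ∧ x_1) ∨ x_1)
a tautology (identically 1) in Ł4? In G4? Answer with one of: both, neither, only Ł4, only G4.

In Ł4: at x_1 = 0, x_2 = 0 the value is 0 — not a tautology.
In G4: at x_1 = 0, x_2 = 0 the value is 0 — not a tautology.

neither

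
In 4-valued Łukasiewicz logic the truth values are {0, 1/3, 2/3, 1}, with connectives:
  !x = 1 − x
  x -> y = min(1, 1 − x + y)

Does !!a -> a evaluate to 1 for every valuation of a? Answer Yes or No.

a = 0 ↦ 1
a = 1/3 ↦ 1
a = 2/3 ↦ 1
a = 1 ↦ 1
Every assignment gives a value ≥ 1.

Yes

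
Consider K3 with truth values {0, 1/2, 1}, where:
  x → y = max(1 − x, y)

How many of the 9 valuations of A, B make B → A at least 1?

5

A = 0, B = 0 ↦ 1  ≥
A = 0, B = 1/2 ↦ 1/2  <
A = 0, B = 1 ↦ 0  <
A = 1/2, B = 0 ↦ 1  ≥
A = 1/2, B = 1/2 ↦ 1/2  <
A = 1/2, B = 1 ↦ 1/2  <
A = 1, B = 0 ↦ 1  ≥
A = 1, B = 1/2 ↦ 1  ≥
A = 1, B = 1 ↦ 1  ≥
So 5 of the 9 assignments meet the threshold.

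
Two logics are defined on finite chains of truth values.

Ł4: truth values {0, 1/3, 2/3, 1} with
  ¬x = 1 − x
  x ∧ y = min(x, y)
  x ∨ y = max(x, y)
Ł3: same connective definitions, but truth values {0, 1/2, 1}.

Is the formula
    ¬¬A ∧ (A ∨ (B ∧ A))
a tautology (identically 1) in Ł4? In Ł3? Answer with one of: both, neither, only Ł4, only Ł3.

In Ł4: at A = 0, B = 0 the value is 0 — not a tautology.
In Ł3: at A = 0, B = 0 the value is 0 — not a tautology.

neither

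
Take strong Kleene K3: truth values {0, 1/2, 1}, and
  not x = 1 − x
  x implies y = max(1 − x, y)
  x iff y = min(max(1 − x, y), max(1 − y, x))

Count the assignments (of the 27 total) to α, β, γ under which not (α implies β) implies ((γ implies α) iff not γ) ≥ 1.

value 1: 19 assignments (counts)
value 1/2: 7 assignments
value 0: 1 assignment
So 19 of the 27 assignments meet the threshold.

19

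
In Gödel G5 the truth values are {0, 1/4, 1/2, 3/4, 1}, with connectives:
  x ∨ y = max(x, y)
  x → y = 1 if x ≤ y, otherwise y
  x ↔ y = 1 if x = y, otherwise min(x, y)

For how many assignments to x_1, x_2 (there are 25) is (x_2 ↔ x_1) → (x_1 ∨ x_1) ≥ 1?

21

value 1: 21 assignments (counts)
value 3/4: 1 assignment
value 1/2: 1 assignment
value 1/4: 1 assignment
value 0: 1 assignment
So 21 of the 25 assignments meet the threshold.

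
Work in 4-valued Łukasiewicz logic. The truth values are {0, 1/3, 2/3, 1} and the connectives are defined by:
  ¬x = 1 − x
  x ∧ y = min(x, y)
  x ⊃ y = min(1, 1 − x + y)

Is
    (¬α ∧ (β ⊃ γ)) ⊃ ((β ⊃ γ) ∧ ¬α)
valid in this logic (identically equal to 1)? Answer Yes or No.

Yes

At α = 0, β = 2/3, γ = 1/3, for instance:
¬α = ¬0 = 1
β ⊃ γ = 2/3 ⊃ 1/3 = 2/3
¬α ∧ (β ⊃ γ) = 1 ∧ 2/3 = 2/3
(β ⊃ γ) ∧ ¬α = 2/3 ∧ 1 = 2/3
(¬α ∧ (β ⊃ γ)) ⊃ ((β ⊃ γ) ∧ ¬α) = 2/3 ⊃ 2/3 = 1
and checking the remaining 63 assignments likewise gives ≥ 1 in every case.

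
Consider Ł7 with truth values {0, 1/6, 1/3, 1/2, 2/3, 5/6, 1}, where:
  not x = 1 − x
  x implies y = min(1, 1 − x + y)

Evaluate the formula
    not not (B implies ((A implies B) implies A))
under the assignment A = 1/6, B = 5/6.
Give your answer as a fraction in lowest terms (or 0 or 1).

1/3

A implies B = 1/6 implies 5/6 = 1
(A implies B) implies A = 1 implies 1/6 = 1/6
B implies ((A implies B) implies A) = 5/6 implies 1/6 = 1/3
not (B implies ((A implies B) implies A)) = not 1/3 = 2/3
not not (B implies ((A implies B) implies A)) = not 2/3 = 1/3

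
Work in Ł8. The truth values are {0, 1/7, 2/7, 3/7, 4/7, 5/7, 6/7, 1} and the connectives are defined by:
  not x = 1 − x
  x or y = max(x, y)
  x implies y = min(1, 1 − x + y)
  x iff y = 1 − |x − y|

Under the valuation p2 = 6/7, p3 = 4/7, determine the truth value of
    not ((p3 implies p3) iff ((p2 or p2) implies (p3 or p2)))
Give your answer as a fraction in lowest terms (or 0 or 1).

0

p3 implies p3 = 4/7 implies 4/7 = 1
p2 or p2 = 6/7 or 6/7 = 6/7
p3 or p2 = 4/7 or 6/7 = 6/7
(p2 or p2) implies (p3 or p2) = 6/7 implies 6/7 = 1
(p3 implies p3) iff ((p2 or p2) implies (p3 or p2)) = 1 iff 1 = 1
not ((p3 implies p3) iff ((p2 or p2) implies (p3 or p2))) = not 1 = 0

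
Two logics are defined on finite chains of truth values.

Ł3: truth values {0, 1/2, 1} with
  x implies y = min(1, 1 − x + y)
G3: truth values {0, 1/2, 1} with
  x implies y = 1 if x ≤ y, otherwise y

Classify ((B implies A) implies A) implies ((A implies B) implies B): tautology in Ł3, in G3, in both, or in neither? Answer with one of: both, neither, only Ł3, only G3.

only Ł3

In Ł3: every assignment gives 1 — tautology.
In G3: at A = 0, B = 1/2 the value is 1/2 — not a tautology.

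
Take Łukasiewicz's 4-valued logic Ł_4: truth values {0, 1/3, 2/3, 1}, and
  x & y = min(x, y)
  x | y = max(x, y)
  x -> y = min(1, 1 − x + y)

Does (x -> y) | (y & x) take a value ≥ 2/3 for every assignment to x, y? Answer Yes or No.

Counterexample: take x = 2/3, y = 0.
x -> y = 2/3 -> 0 = 1/3
y & x = 0 & 2/3 = 0
(x -> y) | (y & x) = 1/3 | 0 = 1/3
This gives 1/3, which is below 2/3.

No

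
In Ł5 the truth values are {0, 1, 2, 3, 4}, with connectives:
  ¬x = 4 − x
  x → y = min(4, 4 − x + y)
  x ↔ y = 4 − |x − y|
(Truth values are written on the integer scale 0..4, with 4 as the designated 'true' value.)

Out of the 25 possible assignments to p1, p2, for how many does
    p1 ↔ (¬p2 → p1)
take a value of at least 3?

value 4: 9 assignments (counts)
value 3: 7 assignments (counts)
value 2: 5 assignments
value 1: 3 assignments
value 0: 1 assignment
So 16 of the 25 assignments meet the threshold.

16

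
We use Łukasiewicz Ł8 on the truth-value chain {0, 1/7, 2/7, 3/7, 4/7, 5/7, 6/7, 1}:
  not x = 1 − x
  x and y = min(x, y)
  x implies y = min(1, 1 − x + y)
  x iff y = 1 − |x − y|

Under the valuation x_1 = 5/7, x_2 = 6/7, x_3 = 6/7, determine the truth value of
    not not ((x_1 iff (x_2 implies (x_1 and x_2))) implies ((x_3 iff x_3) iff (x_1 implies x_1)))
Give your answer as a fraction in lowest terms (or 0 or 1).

1

x_1 and x_2 = 5/7 and 6/7 = 5/7
x_2 implies (x_1 and x_2) = 6/7 implies 5/7 = 6/7
x_1 iff (x_2 implies (x_1 and x_2)) = 5/7 iff 6/7 = 6/7
x_3 iff x_3 = 6/7 iff 6/7 = 1
x_1 implies x_1 = 5/7 implies 5/7 = 1
(x_3 iff x_3) iff (x_1 implies x_1) = 1 iff 1 = 1
(x_1 iff (x_2 implies (x_1 and x_2))) implies ((x_3 iff x_3) iff (x_1 implies x_1)) = 6/7 implies 1 = 1
not ((x_1 iff (x_2 implies (x_1 and x_2))) implies ((x_3 iff x_3) iff (x_1 implies x_1))) = not 1 = 0
not not ((x_1 iff (x_2 implies (x_1 and x_2))) implies ((x_3 iff x_3) iff (x_1 implies x_1))) = not 0 = 1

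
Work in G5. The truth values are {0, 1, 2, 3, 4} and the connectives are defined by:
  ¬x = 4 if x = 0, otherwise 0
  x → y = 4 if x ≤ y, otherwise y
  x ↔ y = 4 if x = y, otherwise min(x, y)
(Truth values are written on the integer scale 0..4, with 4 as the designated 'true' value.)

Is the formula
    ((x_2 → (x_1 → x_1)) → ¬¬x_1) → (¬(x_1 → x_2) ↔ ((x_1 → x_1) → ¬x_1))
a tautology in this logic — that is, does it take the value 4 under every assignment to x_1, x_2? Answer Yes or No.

Counterexample: take x_1 = 1, x_2 = 0.
x_1 → x_1 = 1 → 1 = 4
x_2 → (x_1 → x_1) = 0 → 4 = 4
¬x_1 = ¬1 = 0
¬¬x_1 = ¬0 = 4
(x_2 → (x_1 → x_1)) → ¬¬x_1 = 4 → 4 = 4
x_1 → x_2 = 1 → 0 = 0
¬(x_1 → x_2) = ¬0 = 4
x_1 → x_1 = 1 → 1 = 4
¬x_1 = ¬1 = 0
(x_1 → x_1) → ¬x_1 = 4 → 0 = 0
¬(x_1 → x_2) ↔ ((x_1 → x_1) → ¬x_1) = 4 ↔ 0 = 0
((x_2 → (x_1 → x_1)) → ¬¬x_1) → (¬(x_1 → x_2) ↔ ((x_1 → x_1) → ¬x_1)) = 4 → 0 = 0
This gives 0 ≠ 4.

No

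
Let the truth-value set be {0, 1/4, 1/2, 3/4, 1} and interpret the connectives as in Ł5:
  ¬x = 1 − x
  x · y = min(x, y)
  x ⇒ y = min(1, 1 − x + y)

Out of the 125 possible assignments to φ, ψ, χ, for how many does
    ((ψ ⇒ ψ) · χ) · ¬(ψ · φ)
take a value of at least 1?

value 1: 9 assignments (counts)
value 3/4: 23 assignments
value 1/2: 31 assignments
value 1/4: 33 assignments
value 0: 29 assignments
So 9 of the 125 assignments meet the threshold.

9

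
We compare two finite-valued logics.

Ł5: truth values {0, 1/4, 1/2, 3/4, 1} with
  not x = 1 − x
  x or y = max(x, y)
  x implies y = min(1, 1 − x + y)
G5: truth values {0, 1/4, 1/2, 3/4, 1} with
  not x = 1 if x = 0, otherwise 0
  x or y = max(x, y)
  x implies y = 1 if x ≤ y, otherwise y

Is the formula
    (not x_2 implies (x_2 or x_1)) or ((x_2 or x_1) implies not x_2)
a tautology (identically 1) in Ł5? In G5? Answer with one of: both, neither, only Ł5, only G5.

both

In Ł5: every assignment gives 1 — tautology.
In G5: every assignment gives 1 — tautology.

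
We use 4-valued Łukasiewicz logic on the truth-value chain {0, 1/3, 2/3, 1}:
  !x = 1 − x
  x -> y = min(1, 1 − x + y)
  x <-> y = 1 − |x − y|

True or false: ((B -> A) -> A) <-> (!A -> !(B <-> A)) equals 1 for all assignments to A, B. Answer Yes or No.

No

Counterexample: take A = 1/3, B = 0.
B -> A = 0 -> 1/3 = 1
(B -> A) -> A = 1 -> 1/3 = 1/3
!A = !1/3 = 2/3
B <-> A = 0 <-> 1/3 = 2/3
!(B <-> A) = !2/3 = 1/3
!A -> !(B <-> A) = 2/3 -> 1/3 = 2/3
((B -> A) -> A) <-> (!A -> !(B <-> A)) = 1/3 <-> 2/3 = 2/3
This gives 2/3 ≠ 1.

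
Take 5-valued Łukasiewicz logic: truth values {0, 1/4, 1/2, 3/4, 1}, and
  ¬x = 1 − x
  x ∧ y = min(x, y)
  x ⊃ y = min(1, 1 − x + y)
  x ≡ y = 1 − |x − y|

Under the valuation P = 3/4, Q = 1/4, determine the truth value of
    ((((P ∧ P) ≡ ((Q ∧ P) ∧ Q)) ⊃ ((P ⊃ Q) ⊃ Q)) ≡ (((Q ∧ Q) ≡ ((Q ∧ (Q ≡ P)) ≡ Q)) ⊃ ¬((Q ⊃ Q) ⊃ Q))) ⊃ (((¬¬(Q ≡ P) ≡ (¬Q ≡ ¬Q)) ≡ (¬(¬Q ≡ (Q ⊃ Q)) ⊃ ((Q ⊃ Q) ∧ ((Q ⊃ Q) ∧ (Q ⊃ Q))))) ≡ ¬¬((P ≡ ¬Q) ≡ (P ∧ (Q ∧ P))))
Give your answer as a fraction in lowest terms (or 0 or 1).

3/4

P ∧ P = 3/4 ∧ 3/4 = 3/4
Q ∧ P = 1/4 ∧ 3/4 = 1/4
(Q ∧ P) ∧ Q = 1/4 ∧ 1/4 = 1/4
(P ∧ P) ≡ ((Q ∧ P) ∧ Q) = 3/4 ≡ 1/4 = 1/2
P ⊃ Q = 3/4 ⊃ 1/4 = 1/2
(P ⊃ Q) ⊃ Q = 1/2 ⊃ 1/4 = 3/4
((P ∧ P) ≡ ((Q ∧ P) ∧ Q)) ⊃ ((P ⊃ Q) ⊃ Q) = 1/2 ⊃ 3/4 = 1
Q ∧ Q = 1/4 ∧ 1/4 = 1/4
Q ≡ P = 1/4 ≡ 3/4 = 1/2
Q ∧ (Q ≡ P) = 1/4 ∧ 1/2 = 1/4
(Q ∧ (Q ≡ P)) ≡ Q = 1/4 ≡ 1/4 = 1
(Q ∧ Q) ≡ ((Q ∧ (Q ≡ P)) ≡ Q) = 1/4 ≡ 1 = 1/4
Q ⊃ Q = 1/4 ⊃ 1/4 = 1
(Q ⊃ Q) ⊃ Q = 1 ⊃ 1/4 = 1/4
¬((Q ⊃ Q) ⊃ Q) = ¬1/4 = 3/4
((Q ∧ Q) ≡ ((Q ∧ (Q ≡ P)) ≡ Q)) ⊃ ¬((Q ⊃ Q) ⊃ Q) = 1/4 ⊃ 3/4 = 1
(((P ∧ P) ≡ ((Q ∧ P) ∧ Q)) ⊃ ((P ⊃ Q) ⊃ Q)) ≡ (((Q ∧ Q) ≡ ((Q ∧ (Q ≡ P)) ≡ Q)) ⊃ ¬((Q ⊃ Q) ⊃ Q)) = 1 ≡ 1 = 1
Q ≡ P = 1/4 ≡ 3/4 = 1/2
¬(Q ≡ P) = ¬1/2 = 1/2
¬¬(Q ≡ P) = ¬1/2 = 1/2
¬Q = ¬1/4 = 3/4
¬Q = ¬1/4 = 3/4
¬Q ≡ ¬Q = 3/4 ≡ 3/4 = 1
¬¬(Q ≡ P) ≡ (¬Q ≡ ¬Q) = 1/2 ≡ 1 = 1/2
¬Q = ¬1/4 = 3/4
Q ⊃ Q = 1/4 ⊃ 1/4 = 1
¬Q ≡ (Q ⊃ Q) = 3/4 ≡ 1 = 3/4
¬(¬Q ≡ (Q ⊃ Q)) = ¬3/4 = 1/4
Q ⊃ Q = 1/4 ⊃ 1/4 = 1
Q ⊃ Q = 1/4 ⊃ 1/4 = 1
Q ⊃ Q = 1/4 ⊃ 1/4 = 1
(Q ⊃ Q) ∧ (Q ⊃ Q) = 1 ∧ 1 = 1
(Q ⊃ Q) ∧ ((Q ⊃ Q) ∧ (Q ⊃ Q)) = 1 ∧ 1 = 1
¬(¬Q ≡ (Q ⊃ Q)) ⊃ ((Q ⊃ Q) ∧ ((Q ⊃ Q) ∧ (Q ⊃ Q))) = 1/4 ⊃ 1 = 1
(¬¬(Q ≡ P) ≡ (¬Q ≡ ¬Q)) ≡ (¬(¬Q ≡ (Q ⊃ Q)) ⊃ ((Q ⊃ Q) ∧ ((Q ⊃ Q) ∧ (Q ⊃ Q)))) = 1/2 ≡ 1 = 1/2
¬Q = ¬1/4 = 3/4
P ≡ ¬Q = 3/4 ≡ 3/4 = 1
Q ∧ P = 1/4 ∧ 3/4 = 1/4
P ∧ (Q ∧ P) = 3/4 ∧ 1/4 = 1/4
(P ≡ ¬Q) ≡ (P ∧ (Q ∧ P)) = 1 ≡ 1/4 = 1/4
¬((P ≡ ¬Q) ≡ (P ∧ (Q ∧ P))) = ¬1/4 = 3/4
¬¬((P ≡ ¬Q) ≡ (P ∧ (Q ∧ P))) = ¬3/4 = 1/4
((¬¬(Q ≡ P) ≡ (¬Q ≡ ¬Q)) ≡ (¬(¬Q ≡ (Q ⊃ Q)) ⊃ ((Q ⊃ Q) ∧ ((Q ⊃ Q) ∧ (Q ⊃ Q))))) ≡ ¬¬((P ≡ ¬Q) ≡ (P ∧ (Q ∧ P))) = 1/2 ≡ 1/4 = 3/4
((((P ∧ P) ≡ ((Q ∧ P) ∧ Q)) ⊃ ((P ⊃ Q) ⊃ Q)) ≡ (((Q ∧ Q) ≡ ((Q ∧ (Q ≡ P)) ≡ Q)) ⊃ ¬((Q ⊃ Q) ⊃ Q))) ⊃ (((¬¬(Q ≡ P) ≡ (¬Q ≡ ¬Q)) ≡ (¬(¬Q ≡ (Q ⊃ Q)) ⊃ ((Q ⊃ Q) ∧ ((Q ⊃ Q) ∧ (Q ⊃ Q))))) ≡ ¬¬((P ≡ ¬Q) ≡ (P ∧ (Q ∧ P)))) = 1 ⊃ 3/4 = 3/4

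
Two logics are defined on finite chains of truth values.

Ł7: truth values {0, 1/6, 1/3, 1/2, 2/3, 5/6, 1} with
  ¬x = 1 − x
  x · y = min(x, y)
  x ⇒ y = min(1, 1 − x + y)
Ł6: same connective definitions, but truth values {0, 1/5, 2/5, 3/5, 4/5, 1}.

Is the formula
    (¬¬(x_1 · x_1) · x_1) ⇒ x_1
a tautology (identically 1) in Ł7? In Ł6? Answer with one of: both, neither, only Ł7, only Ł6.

both

In Ł7: every assignment gives 1 — tautology.
In Ł6: every assignment gives 1 — tautology.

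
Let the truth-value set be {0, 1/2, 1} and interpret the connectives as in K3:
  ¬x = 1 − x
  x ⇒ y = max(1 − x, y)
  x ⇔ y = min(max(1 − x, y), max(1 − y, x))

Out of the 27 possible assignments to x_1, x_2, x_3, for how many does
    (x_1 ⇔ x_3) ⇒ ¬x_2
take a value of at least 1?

value 1: 13 assignments (counts)
value 1/2: 12 assignments
value 0: 2 assignments
So 13 of the 27 assignments meet the threshold.

13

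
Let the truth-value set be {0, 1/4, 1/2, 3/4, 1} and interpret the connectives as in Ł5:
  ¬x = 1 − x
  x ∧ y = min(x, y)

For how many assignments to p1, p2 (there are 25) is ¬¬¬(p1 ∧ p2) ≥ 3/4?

16

value 1: 9 assignments (counts)
value 3/4: 7 assignments (counts)
value 1/2: 5 assignments
value 1/4: 3 assignments
value 0: 1 assignment
So 16 of the 25 assignments meet the threshold.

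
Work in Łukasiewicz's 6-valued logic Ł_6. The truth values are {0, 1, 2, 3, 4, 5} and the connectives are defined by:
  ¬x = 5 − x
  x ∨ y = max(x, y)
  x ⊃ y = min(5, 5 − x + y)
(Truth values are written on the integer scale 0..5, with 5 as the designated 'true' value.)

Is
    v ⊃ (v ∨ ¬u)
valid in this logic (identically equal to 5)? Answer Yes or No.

Yes

At u = 1, v = 0, for instance:
¬u = ¬1 = 4
v ∨ ¬u = 0 ∨ 4 = 4
v ⊃ (v ∨ ¬u) = 0 ⊃ 4 = 5
and checking the remaining 35 assignments likewise gives ≥ 5 in every case.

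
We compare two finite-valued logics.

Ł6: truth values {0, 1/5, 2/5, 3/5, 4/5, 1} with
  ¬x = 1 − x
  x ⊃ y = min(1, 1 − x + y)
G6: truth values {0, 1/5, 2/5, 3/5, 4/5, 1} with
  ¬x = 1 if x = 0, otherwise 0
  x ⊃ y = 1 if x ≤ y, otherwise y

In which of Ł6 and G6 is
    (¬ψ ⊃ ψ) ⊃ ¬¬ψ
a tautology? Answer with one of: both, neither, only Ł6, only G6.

In Ł6: at ψ = 1/5 the value is 4/5 — not a tautology.
In G6: every assignment gives 1 — tautology.

only G6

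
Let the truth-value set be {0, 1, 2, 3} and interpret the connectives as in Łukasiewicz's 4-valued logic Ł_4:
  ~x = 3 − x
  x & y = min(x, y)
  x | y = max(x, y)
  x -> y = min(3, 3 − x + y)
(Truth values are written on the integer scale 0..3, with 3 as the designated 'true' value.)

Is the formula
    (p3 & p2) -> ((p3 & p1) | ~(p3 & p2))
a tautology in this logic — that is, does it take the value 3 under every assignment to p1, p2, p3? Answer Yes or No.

No

Counterexample: take p1 = 0, p2 = 2, p3 = 2.
p3 & p2 = 2 & 2 = 2
p3 & p1 = 2 & 0 = 0
p3 & p2 = 2 & 2 = 2
~(p3 & p2) = ~2 = 1
(p3 & p1) | ~(p3 & p2) = 0 | 1 = 1
(p3 & p2) -> ((p3 & p1) | ~(p3 & p2)) = 2 -> 1 = 2
This gives 2 ≠ 3.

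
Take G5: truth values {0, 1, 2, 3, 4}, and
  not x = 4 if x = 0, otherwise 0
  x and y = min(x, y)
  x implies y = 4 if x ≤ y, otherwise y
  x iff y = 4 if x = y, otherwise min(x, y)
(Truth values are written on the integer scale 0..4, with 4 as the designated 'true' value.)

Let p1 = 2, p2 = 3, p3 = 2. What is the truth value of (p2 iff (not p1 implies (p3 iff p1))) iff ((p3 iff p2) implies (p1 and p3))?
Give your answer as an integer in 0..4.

3

not p1 = not 2 = 0
p3 iff p1 = 2 iff 2 = 4
not p1 implies (p3 iff p1) = 0 implies 4 = 4
p2 iff (not p1 implies (p3 iff p1)) = 3 iff 4 = 3
p3 iff p2 = 2 iff 3 = 2
p1 and p3 = 2 and 2 = 2
(p3 iff p2) implies (p1 and p3) = 2 implies 2 = 4
(p2 iff (not p1 implies (p3 iff p1))) iff ((p3 iff p2) implies (p1 and p3)) = 3 iff 4 = 3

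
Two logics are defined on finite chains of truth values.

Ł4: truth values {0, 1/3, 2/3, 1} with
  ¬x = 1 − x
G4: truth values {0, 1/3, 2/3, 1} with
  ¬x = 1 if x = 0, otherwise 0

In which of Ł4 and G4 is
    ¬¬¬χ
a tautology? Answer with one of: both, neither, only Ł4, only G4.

In Ł4: at χ = 1/3 the value is 2/3 — not a tautology.
In G4: at χ = 1/3 the value is 0 — not a tautology.

neither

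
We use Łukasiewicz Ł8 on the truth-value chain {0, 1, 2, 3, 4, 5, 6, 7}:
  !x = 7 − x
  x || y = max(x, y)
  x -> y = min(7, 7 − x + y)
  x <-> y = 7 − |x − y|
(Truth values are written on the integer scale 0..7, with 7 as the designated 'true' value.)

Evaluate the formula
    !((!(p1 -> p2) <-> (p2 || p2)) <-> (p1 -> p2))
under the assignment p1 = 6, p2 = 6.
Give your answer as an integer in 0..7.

6

p1 -> p2 = 6 -> 6 = 7
!(p1 -> p2) = !7 = 0
p2 || p2 = 6 || 6 = 6
!(p1 -> p2) <-> (p2 || p2) = 0 <-> 6 = 1
p1 -> p2 = 6 -> 6 = 7
(!(p1 -> p2) <-> (p2 || p2)) <-> (p1 -> p2) = 1 <-> 7 = 1
!((!(p1 -> p2) <-> (p2 || p2)) <-> (p1 -> p2)) = !1 = 6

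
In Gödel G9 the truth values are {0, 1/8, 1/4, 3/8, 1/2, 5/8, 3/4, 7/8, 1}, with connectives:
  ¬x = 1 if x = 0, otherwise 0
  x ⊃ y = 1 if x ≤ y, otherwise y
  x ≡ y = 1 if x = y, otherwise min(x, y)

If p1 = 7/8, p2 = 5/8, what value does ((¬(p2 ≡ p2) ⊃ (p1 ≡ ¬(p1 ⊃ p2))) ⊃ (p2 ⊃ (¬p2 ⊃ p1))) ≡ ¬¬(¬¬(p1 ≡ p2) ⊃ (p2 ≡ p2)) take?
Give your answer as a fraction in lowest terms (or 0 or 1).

1

p2 ≡ p2 = 5/8 ≡ 5/8 = 1
¬(p2 ≡ p2) = ¬1 = 0
p1 ⊃ p2 = 7/8 ⊃ 5/8 = 5/8
¬(p1 ⊃ p2) = ¬5/8 = 0
p1 ≡ ¬(p1 ⊃ p2) = 7/8 ≡ 0 = 0
¬(p2 ≡ p2) ⊃ (p1 ≡ ¬(p1 ⊃ p2)) = 0 ⊃ 0 = 1
¬p2 = ¬5/8 = 0
¬p2 ⊃ p1 = 0 ⊃ 7/8 = 1
p2 ⊃ (¬p2 ⊃ p1) = 5/8 ⊃ 1 = 1
(¬(p2 ≡ p2) ⊃ (p1 ≡ ¬(p1 ⊃ p2))) ⊃ (p2 ⊃ (¬p2 ⊃ p1)) = 1 ⊃ 1 = 1
p1 ≡ p2 = 7/8 ≡ 5/8 = 5/8
¬(p1 ≡ p2) = ¬5/8 = 0
¬¬(p1 ≡ p2) = ¬0 = 1
p2 ≡ p2 = 5/8 ≡ 5/8 = 1
¬¬(p1 ≡ p2) ⊃ (p2 ≡ p2) = 1 ⊃ 1 = 1
¬(¬¬(p1 ≡ p2) ⊃ (p2 ≡ p2)) = ¬1 = 0
¬¬(¬¬(p1 ≡ p2) ⊃ (p2 ≡ p2)) = ¬0 = 1
((¬(p2 ≡ p2) ⊃ (p1 ≡ ¬(p1 ⊃ p2))) ⊃ (p2 ⊃ (¬p2 ⊃ p1))) ≡ ¬¬(¬¬(p1 ≡ p2) ⊃ (p2 ≡ p2)) = 1 ≡ 1 = 1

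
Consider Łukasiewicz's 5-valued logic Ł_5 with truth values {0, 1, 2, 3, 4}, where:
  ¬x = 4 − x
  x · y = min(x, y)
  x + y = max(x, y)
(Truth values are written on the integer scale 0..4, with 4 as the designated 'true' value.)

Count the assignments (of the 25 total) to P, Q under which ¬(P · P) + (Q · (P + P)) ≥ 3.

14

value 4: 6 assignments (counts)
value 3: 8 assignments (counts)
value 2: 7 assignments
value 1: 3 assignments
value 0: 1 assignment
So 14 of the 25 assignments meet the threshold.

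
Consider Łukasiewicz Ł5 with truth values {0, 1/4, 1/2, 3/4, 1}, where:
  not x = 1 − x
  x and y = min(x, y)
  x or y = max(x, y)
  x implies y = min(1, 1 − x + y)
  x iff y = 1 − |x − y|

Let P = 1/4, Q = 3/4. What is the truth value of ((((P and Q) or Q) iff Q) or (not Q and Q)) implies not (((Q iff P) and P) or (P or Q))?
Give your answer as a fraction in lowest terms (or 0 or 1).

1/4

P and Q = 1/4 and 3/4 = 1/4
(P and Q) or Q = 1/4 or 3/4 = 3/4
((P and Q) or Q) iff Q = 3/4 iff 3/4 = 1
not Q = not 3/4 = 1/4
not Q and Q = 1/4 and 3/4 = 1/4
(((P and Q) or Q) iff Q) or (not Q and Q) = 1 or 1/4 = 1
Q iff P = 3/4 iff 1/4 = 1/2
(Q iff P) and P = 1/2 and 1/4 = 1/4
P or Q = 1/4 or 3/4 = 3/4
((Q iff P) and P) or (P or Q) = 1/4 or 3/4 = 3/4
not (((Q iff P) and P) or (P or Q)) = not 3/4 = 1/4
((((P and Q) or Q) iff Q) or (not Q and Q)) implies not (((Q iff P) and P) or (P or Q)) = 1 implies 1/4 = 1/4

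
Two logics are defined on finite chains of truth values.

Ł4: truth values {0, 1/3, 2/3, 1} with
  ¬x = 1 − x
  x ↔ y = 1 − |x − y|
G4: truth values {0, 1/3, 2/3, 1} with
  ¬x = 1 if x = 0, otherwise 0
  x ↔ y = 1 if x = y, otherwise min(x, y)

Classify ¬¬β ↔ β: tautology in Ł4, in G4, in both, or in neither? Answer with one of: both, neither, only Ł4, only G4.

In Ł4: every assignment gives 1 — tautology.
In G4: at β = 1/3 the value is 1/3 — not a tautology.

only Ł4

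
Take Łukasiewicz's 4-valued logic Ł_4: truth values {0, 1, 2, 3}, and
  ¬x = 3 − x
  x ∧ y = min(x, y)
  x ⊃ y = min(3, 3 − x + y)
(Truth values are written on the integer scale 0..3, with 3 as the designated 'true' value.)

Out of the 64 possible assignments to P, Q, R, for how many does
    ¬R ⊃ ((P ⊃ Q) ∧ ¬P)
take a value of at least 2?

52

value 3: 40 assignments (counts)
value 2: 12 assignments (counts)
value 1: 8 assignments
value 0: 4 assignments
So 52 of the 64 assignments meet the threshold.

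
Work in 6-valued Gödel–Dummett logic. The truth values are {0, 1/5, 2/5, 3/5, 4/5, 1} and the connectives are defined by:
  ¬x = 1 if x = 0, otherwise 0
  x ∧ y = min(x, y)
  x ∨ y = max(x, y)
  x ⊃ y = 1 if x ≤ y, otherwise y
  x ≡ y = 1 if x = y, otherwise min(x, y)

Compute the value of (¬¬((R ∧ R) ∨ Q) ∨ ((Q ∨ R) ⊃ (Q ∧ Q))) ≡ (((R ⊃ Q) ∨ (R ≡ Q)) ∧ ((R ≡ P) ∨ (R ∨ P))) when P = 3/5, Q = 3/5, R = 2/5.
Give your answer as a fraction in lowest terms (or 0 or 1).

3/5

R ∧ R = 2/5 ∧ 2/5 = 2/5
(R ∧ R) ∨ Q = 2/5 ∨ 3/5 = 3/5
¬((R ∧ R) ∨ Q) = ¬3/5 = 0
¬¬((R ∧ R) ∨ Q) = ¬0 = 1
Q ∨ R = 3/5 ∨ 2/5 = 3/5
Q ∧ Q = 3/5 ∧ 3/5 = 3/5
(Q ∨ R) ⊃ (Q ∧ Q) = 3/5 ⊃ 3/5 = 1
¬¬((R ∧ R) ∨ Q) ∨ ((Q ∨ R) ⊃ (Q ∧ Q)) = 1 ∨ 1 = 1
R ⊃ Q = 2/5 ⊃ 3/5 = 1
R ≡ Q = 2/5 ≡ 3/5 = 2/5
(R ⊃ Q) ∨ (R ≡ Q) = 1 ∨ 2/5 = 1
R ≡ P = 2/5 ≡ 3/5 = 2/5
R ∨ P = 2/5 ∨ 3/5 = 3/5
(R ≡ P) ∨ (R ∨ P) = 2/5 ∨ 3/5 = 3/5
((R ⊃ Q) ∨ (R ≡ Q)) ∧ ((R ≡ P) ∨ (R ∨ P)) = 1 ∧ 3/5 = 3/5
(¬¬((R ∧ R) ∨ Q) ∨ ((Q ∨ R) ⊃ (Q ∧ Q))) ≡ (((R ⊃ Q) ∨ (R ≡ Q)) ∧ ((R ≡ P) ∨ (R ∨ P))) = 1 ≡ 3/5 = 3/5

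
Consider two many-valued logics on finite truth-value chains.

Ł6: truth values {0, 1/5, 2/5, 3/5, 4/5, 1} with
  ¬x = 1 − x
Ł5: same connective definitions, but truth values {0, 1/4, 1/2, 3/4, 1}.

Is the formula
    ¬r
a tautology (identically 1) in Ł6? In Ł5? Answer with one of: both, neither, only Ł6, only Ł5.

neither

In Ł6: at r = 1/5 the value is 4/5 — not a tautology.
In Ł5: at r = 1/4 the value is 3/4 — not a tautology.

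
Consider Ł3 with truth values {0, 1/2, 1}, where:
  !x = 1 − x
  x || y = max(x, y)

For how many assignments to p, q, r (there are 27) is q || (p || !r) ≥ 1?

value 1: 19 assignments (counts)
value 1/2: 7 assignments
value 0: 1 assignment
So 19 of the 27 assignments meet the threshold.

19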